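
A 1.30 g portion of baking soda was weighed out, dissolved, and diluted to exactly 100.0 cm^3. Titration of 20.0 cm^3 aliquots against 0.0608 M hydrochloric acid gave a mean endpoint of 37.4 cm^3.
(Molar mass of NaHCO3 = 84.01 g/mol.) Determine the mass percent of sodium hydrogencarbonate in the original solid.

NaHCO3 + HCl → NaCl + H2O + CO2
n(HCl) per titration = 0.0374 × 0.0608 = 2.27 × 10^-3 mol
n(NaHCO3) in each aliquot = 2.27 × 10^-3 mol (1:1 ratio)
n(NaHCO3) in the whole flask = 2.27 × 10^-3 × 100.0/20.0 = 0.0114 mol
mass of NaHCO3 = 0.0114 × 84.01 = 0.955 g
% NaHCO3 = 0.955 / 1.30 × 100 = 73.5 %

73.5 %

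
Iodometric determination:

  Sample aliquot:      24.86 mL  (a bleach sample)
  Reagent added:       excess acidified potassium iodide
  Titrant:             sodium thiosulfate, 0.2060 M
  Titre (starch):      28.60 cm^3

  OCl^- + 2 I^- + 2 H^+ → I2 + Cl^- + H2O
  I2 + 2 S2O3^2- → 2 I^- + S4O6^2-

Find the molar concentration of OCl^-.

0.1185 M

n(S2O3^2-) = 0.02860 × 0.2060 = 5.892 × 10^-3 mol
n(I2) = n(S2O3^2-)/2 = 2.946 × 10^-3 mol
n(OCl^-) in the aliquot = 2.946 × 10^-3 mol (1:1 ratio)
[OCl^-] = 2.946 × 10^-3 / 0.02486 = 0.1185 mol/L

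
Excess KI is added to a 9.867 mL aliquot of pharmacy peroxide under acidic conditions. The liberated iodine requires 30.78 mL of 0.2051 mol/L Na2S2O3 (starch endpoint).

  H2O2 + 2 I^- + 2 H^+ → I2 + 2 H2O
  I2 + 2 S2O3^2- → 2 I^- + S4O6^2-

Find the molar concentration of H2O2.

0.3199 mol/L

n(S2O3^2-) = 0.03078 × 0.2051 = 6.313 × 10^-3 mol
n(I2) = n(S2O3^2-)/2 = 3.156 × 10^-3 mol
n(H2O2) in the aliquot = 3.156 × 10^-3 mol (1:1 ratio)
[H2O2] = 3.156 × 10^-3 / 0.009867 = 0.3199 mol/L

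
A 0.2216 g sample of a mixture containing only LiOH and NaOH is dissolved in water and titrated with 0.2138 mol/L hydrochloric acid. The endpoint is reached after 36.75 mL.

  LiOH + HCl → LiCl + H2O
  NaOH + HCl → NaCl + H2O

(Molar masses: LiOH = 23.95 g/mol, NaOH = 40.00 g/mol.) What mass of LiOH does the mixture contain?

0.1383 g

n(HCl) = 0.03675 × 0.2138 = 7.857 × 10^-3 mol
Let x = n(LiOH), y = n(NaOH).
Titrant: 1x + 1y = 7.857 × 10^-3;  mass: 23.95x + 40.00y = 0.2216
Solving, x = 5.775 × 10^-3 mol, y = 2.082 × 10^-3 mol
mass of LiOH = 5.775 × 10^-3 × 23.95 = 0.1383 g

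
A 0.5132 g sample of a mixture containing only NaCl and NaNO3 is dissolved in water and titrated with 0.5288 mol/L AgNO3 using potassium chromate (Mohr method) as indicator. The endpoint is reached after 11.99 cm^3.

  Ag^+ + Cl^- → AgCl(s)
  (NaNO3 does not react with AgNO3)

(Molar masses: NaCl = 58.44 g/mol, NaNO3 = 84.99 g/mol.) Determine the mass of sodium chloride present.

n(AgNO3) = 0.01199 × 0.5288 = 6.340 × 10^-3 mol
Let x = n(NaCl), y = n(NaNO3).
Titrant: 1x = 6.340 × 10^-3;  mass: 58.44x + 84.99y = 0.5132
Solving, x = 6.340 × 10^-3 mol, y = 1.679 × 10^-3 mol
mass of NaCl = 6.340 × 10^-3 × 58.44 = 0.3705 g

0.3705 g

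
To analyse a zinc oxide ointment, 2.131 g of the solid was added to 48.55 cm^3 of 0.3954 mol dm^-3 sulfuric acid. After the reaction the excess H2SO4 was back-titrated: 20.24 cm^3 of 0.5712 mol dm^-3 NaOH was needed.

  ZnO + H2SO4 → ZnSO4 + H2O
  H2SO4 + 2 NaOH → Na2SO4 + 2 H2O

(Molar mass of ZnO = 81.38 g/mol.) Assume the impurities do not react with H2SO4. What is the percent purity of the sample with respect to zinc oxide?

51.23 %

n(H2SO4) added = 0.04855 × 0.3954 = 0.01920 mol
n(NaOH) used in back-titration = 0.02024 × 0.5712 = 0.01156 mol
From the 1:2 ratio, n(H2SO4) left over = 1/2 × 0.01156 = 5.781 × 10^-3 mol
n(H2SO4) consumed by analyte = 0.01920 − 5.781 × 10^-3 = 0.01342 mol
n(ZnO) = 0.01342 mol (1:1 ratio)
mass of ZnO = 0.01342 × 81.38 = 1.092 g
% ZnO = 1.092 / 2.131 × 100 = 51.23 %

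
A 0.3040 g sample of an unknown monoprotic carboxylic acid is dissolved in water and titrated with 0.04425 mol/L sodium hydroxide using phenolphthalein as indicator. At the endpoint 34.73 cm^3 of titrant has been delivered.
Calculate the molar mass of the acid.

n(NaOH) = 0.03473 L × 0.04425 mol/L = 1.537 × 10^-3 mol
n(HA) = 1.537 × 10^-3 mol (1:1 ratio)
M = m / n = 0.3040 g / 1.537 × 10^-3 mol = 197.8 g/mol

197.8 g/mol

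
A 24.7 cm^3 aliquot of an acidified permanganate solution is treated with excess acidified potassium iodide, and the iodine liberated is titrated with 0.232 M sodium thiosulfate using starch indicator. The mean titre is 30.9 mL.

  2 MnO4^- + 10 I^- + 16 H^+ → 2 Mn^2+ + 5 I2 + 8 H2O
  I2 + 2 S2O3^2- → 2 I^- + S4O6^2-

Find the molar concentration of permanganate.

0.0580 M

n(S2O3^2-) = 0.0309 × 0.232 = 7.17 × 10^-3 mol
n(I2) = n(S2O3^2-)/2 = 3.58 × 10^-3 mol
From the 2:5 ratio, n(MnO4^-) in the aliquot = 2/5 × 3.58 × 10^-3 = 1.43 × 10^-3 mol
[MnO4^-] = 1.43 × 10^-3 / 0.0247 = 0.0580 mol/L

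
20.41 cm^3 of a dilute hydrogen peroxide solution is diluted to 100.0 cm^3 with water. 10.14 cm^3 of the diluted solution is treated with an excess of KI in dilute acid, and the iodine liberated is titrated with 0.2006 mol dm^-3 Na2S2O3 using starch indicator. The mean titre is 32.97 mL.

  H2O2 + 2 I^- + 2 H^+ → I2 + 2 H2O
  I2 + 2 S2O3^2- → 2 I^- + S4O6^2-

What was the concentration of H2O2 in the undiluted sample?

1.598 mol/L

n(S2O3^2-) = 0.03297 × 0.2006 = 6.614 × 10^-3 mol
n(I2) = n(S2O3^2-)/2 = 3.307 × 10^-3 mol
n(H2O2) in the aliquot = 3.307 × 10^-3 mol (1:1 ratio)
[H2O2]_dilute = 3.307 × 10^-3 / 0.01014 = 0.3261 mol/L
[H2O2]_original = 0.3261 × 100.0/20.41 = 1.598 mol/L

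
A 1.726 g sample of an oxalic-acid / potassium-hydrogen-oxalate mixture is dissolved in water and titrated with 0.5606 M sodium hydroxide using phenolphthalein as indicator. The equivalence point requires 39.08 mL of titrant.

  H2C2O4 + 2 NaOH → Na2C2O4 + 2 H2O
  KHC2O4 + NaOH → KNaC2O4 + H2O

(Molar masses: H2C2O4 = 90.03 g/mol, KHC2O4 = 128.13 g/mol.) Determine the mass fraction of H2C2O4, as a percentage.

33.92 %

n(NaOH) = 0.03908 × 0.5606 = 0.02191 mol
Let x = n(H2C2O4), y = n(KHC2O4).
Titrant: 2x + 1y = 0.02191;  mass: 90.03x + 128.13y = 1.726
Solving, x = 6.504 × 10^-3 mol, y = 8.901 × 10^-3 mol
mass of H2C2O4 = 6.504 × 10^-3 × 90.03 = 0.5855 g
% H2C2O4 = 0.5855 / 1.726 × 100 = 33.92 %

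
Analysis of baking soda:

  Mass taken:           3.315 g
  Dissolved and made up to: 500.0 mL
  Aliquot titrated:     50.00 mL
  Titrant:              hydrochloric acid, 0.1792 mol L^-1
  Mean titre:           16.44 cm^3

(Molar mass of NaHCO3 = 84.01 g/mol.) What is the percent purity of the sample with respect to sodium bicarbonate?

NaHCO3 + HCl → NaCl + H2O + CO2
n(HCl) per titration = 0.01644 × 0.1792 = 2.946 × 10^-3 mol
n(NaHCO3) in each aliquot = 2.946 × 10^-3 mol (1:1 ratio)
n(NaHCO3) in the whole flask = 2.946 × 10^-3 × 500.0/50.00 = 0.02946 mol
mass of NaHCO3 = 0.02946 × 84.01 = 2.475 g
% NaHCO3 = 2.475 / 3.315 × 100 = 74.66 %

74.66 %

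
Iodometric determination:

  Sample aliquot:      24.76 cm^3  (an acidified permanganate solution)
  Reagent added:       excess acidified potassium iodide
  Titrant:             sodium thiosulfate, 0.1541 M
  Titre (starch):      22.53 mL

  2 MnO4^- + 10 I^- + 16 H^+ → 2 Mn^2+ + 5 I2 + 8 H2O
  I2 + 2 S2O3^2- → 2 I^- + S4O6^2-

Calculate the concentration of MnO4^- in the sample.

0.02804 M

n(S2O3^2-) = 0.02253 × 0.1541 = 3.472 × 10^-3 mol
n(I2) = n(S2O3^2-)/2 = 1.736 × 10^-3 mol
From the 2:5 ratio, n(MnO4^-) in the aliquot = 2/5 × 1.736 × 10^-3 = 6.944 × 10^-4 mol
[MnO4^-] = 6.944 × 10^-4 / 0.02476 = 0.02804 mol/L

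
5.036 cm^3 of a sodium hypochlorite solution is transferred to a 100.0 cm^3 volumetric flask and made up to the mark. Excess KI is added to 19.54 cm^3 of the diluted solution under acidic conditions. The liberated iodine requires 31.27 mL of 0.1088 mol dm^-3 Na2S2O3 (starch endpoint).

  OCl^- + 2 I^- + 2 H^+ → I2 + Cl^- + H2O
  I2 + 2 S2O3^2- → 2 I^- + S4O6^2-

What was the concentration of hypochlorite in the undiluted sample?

1.729 mol/L

n(S2O3^2-) = 0.03127 × 0.1088 = 3.402 × 10^-3 mol
n(I2) = n(S2O3^2-)/2 = 1.701 × 10^-3 mol
n(OCl^-) in the aliquot = 1.701 × 10^-3 mol (1:1 ratio)
[OCl^-]_dilute = 1.701 × 10^-3 / 0.01954 = 0.08706 mol/L
[OCl^-]_original = 0.08706 × 100.0/5.036 = 1.729 mol/L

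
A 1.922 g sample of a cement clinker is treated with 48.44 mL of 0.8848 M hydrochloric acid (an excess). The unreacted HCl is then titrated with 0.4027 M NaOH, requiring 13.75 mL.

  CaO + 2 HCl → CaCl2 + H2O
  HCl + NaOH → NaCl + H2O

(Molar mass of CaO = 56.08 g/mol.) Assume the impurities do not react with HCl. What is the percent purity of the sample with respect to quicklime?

n(HCl) added = 0.04844 × 0.8848 = 0.04286 mol
n(NaOH) used in back-titration = 0.01375 × 0.4027 = 5.537 × 10^-3 mol
n(HCl) left over = 5.537 × 10^-3 mol (1:1 ratio)
n(HCl) consumed by analyte = 0.04286 − 5.537 × 10^-3 = 0.03732 mol
From the 1:2 ratio, n(CaO) = 1/2 × 0.03732 = 0.01866 mol
mass of CaO = 0.01866 × 56.08 = 1.047 g
% CaO = 1.047 / 1.922 × 100 = 54.45 %

54.45 %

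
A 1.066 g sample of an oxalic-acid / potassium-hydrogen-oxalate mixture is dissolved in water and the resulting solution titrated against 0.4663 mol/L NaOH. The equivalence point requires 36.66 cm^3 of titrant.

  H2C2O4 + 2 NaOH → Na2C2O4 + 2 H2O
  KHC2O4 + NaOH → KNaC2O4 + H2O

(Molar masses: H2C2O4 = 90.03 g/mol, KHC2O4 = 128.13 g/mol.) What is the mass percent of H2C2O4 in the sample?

n(NaOH) = 0.03666 × 0.4663 = 0.01709 mol
Let x = n(H2C2O4), y = n(KHC2O4).
Titrant: 2x + 1y = 0.01709;  mass: 90.03x + 128.13y = 1.066
Solving, x = 6.764 × 10^-3 mol, y = 3.567 × 10^-3 mol
mass of H2C2O4 = 6.764 × 10^-3 × 90.03 = 0.6089 g
% H2C2O4 = 0.6089 / 1.066 × 100 = 57.12 %

57.12 %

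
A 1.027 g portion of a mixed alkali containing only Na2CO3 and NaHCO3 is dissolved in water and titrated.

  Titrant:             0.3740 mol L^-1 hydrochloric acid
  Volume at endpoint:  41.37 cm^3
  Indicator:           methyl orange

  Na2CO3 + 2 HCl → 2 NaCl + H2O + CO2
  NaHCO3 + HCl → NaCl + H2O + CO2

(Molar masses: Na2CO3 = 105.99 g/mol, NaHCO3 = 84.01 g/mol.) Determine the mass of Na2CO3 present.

0.4662 g

n(HCl) = 0.04137 × 0.3740 = 0.01547 mol
Let x = n(Na2CO3), y = n(NaHCO3).
Titrant: 2x + 1y = 0.01547;  mass: 105.99x + 84.01y = 1.027
Solving, x = 4.398 × 10^-3 mol, y = 6.676 × 10^-3 mol
mass of Na2CO3 = 4.398 × 10^-3 × 105.99 = 0.4662 g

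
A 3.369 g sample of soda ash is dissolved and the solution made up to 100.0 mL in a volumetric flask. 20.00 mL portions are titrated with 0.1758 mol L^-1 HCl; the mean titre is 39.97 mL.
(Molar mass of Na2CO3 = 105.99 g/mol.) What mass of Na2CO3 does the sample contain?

Na2CO3 + 2 HCl → 2 NaCl + H2O + CO2
n(HCl) per titration = 0.03997 × 0.1758 = 7.027 × 10^-3 mol
From the 1:2 ratio, n(Na2CO3) in each aliquot = 1/2 × 7.027 × 10^-3 = 3.513 × 10^-3 mol
n(Na2CO3) in the whole flask = 3.513 × 10^-3 × 100.0/20.00 = 0.01757 mol
mass of Na2CO3 = 0.01757 × 105.99 = 1.862 g

1.862 g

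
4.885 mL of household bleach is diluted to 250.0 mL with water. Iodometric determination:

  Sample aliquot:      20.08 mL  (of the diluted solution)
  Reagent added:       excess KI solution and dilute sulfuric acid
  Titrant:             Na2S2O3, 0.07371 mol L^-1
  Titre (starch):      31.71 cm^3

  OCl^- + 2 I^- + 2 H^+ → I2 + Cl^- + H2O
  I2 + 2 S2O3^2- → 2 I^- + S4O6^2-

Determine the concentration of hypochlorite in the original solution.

n(S2O3^2-) = 0.03171 × 0.07371 = 2.337 × 10^-3 mol
n(I2) = n(S2O3^2-)/2 = 1.169 × 10^-3 mol
n(OCl^-) in the aliquot = 1.169 × 10^-3 mol (1:1 ratio)
[OCl^-]_dilute = 1.169 × 10^-3 / 0.02008 = 0.05820 mol/L
[OCl^-]_original = 0.05820 × 250.0/4.885 = 2.979 mol/L

2.979 mol/L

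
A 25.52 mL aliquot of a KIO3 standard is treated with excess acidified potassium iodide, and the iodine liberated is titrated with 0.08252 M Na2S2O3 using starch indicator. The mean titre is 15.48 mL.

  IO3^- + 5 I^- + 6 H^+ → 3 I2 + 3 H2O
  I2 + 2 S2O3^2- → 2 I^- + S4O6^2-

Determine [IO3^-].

n(S2O3^2-) = 0.01548 × 0.08252 = 1.277 × 10^-3 mol
n(I2) = n(S2O3^2-)/2 = 6.387 × 10^-4 mol
From the 1:3 ratio, n(IO3^-) in the aliquot = 1/3 × 6.387 × 10^-4 = 2.129 × 10^-4 mol
[IO3^-] = 2.129 × 10^-4 / 0.02552 = 0.008343 mol/L

0.008343 M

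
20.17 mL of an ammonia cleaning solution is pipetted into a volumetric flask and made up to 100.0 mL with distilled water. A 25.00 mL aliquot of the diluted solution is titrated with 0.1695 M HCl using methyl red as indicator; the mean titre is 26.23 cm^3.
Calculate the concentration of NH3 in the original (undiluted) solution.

NH3 + HCl → NH4Cl
n(HCl) = 0.02623 × 0.1695 = 4.446 × 10^-3 mol
n(NH3) in the aliquot = 4.446 × 10^-3 mol (1:1 ratio)
[NH3]_dilute = 4.446 × 10^-3 / 0.02500 = 0.1778 mol/L
Dilution factor = 100.0 / 20.17 = 4.958
[NH3]_stock = 0.1778 × 4.958 = 0.8817 mol/L

0.8817 M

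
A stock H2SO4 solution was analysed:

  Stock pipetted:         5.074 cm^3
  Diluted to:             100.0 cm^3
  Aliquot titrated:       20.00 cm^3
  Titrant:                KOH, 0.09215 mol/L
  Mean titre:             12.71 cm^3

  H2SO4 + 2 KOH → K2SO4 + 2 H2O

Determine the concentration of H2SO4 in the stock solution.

n(KOH) = 0.01271 × 0.09215 = 1.171 × 10^-3 mol
From the 1:2 ratio, n(H2SO4) in the aliquot = 1/2 × 1.171 × 10^-3 = 5.856 × 10^-4 mol
[H2SO4]_dilute = 5.856 × 10^-4 / 0.02000 = 0.02928 mol/L
Dilution factor = 100.0 / 5.074 = 19.71
[H2SO4]_stock = 0.02928 × 19.71 = 0.5771 mol/L

0.5771 mol/L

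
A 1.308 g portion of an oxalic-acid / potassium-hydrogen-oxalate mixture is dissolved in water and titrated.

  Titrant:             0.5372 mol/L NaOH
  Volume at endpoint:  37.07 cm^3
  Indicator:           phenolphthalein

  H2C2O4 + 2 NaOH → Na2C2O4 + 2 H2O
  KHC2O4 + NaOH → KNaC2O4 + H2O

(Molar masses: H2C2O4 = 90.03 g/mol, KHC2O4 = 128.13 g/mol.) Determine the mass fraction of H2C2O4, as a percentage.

n(NaOH) = 0.03707 × 0.5372 = 0.01991 mol
Let x = n(H2C2O4), y = n(KHC2O4).
Titrant: 2x + 1y = 0.01991;  mass: 90.03x + 128.13y = 1.308
Solving, x = 7.481 × 10^-3 mol, y = 4.952 × 10^-3 mol
mass of H2C2O4 = 7.481 × 10^-3 × 90.03 = 0.6735 g
% H2C2O4 = 0.6735 / 1.308 × 100 = 51.49 %

51.49 %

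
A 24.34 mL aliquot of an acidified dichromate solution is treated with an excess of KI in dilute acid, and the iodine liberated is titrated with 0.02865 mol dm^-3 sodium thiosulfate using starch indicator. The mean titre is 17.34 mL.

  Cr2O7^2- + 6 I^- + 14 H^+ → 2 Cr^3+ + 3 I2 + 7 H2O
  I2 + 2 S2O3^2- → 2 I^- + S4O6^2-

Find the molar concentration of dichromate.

0.003402 mol/L

n(S2O3^2-) = 0.01734 × 0.02865 = 4.968 × 10^-4 mol
n(I2) = n(S2O3^2-)/2 = 2.484 × 10^-4 mol
From the 1:3 ratio, n(Cr2O7^2-) in the aliquot = 1/3 × 2.484 × 10^-4 = 8.280 × 10^-5 mol
[Cr2O7^2-] = 8.280 × 10^-5 / 0.02434 = 0.003402 mol/L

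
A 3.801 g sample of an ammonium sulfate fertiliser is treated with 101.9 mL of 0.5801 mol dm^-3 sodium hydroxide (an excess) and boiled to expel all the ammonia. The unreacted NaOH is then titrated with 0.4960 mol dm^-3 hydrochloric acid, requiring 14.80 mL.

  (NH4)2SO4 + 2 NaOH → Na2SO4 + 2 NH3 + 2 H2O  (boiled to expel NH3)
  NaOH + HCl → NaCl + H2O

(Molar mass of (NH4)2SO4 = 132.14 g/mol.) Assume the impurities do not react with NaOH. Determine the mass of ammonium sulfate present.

3.421 g

n(NaOH) added = 0.1019 × 0.5801 = 0.05911 mol
n(HCl) used in back-titration = 0.01480 × 0.4960 = 7.341 × 10^-3 mol
n(NaOH) left over = 7.341 × 10^-3 mol (1:1 ratio)
n(NaOH) consumed by analyte = 0.05911 − 7.341 × 10^-3 = 0.05177 mol
From the 1:2 ratio, n((NH4)2SO4) = 1/2 × 0.05177 = 0.02589 mol
mass of (NH4)2SO4 = 0.02589 × 132.14 = 3.421 g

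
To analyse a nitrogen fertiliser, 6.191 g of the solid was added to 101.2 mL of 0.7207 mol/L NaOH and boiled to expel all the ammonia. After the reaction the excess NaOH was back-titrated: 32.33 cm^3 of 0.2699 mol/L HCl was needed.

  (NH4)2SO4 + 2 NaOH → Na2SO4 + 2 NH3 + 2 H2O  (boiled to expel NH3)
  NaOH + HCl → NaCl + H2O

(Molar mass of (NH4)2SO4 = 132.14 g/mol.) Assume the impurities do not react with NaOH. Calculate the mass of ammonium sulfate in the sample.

n(NaOH) added = 0.1012 × 0.7207 = 0.07293 mol
n(HCl) used in back-titration = 0.03233 × 0.2699 = 8.726 × 10^-3 mol
n(NaOH) left over = 8.726 × 10^-3 mol (1:1 ratio)
n(NaOH) consumed by analyte = 0.07293 − 8.726 × 10^-3 = 0.06421 mol
From the 1:2 ratio, n((NH4)2SO4) = 1/2 × 0.06421 = 0.03210 mol
mass of (NH4)2SO4 = 0.03210 × 132.14 = 4.242 g

4.242 g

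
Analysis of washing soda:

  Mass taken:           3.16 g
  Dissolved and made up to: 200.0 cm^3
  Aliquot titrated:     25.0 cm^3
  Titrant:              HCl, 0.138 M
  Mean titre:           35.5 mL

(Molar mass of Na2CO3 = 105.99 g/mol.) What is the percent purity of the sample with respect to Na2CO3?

65.7 %

Na2CO3 + 2 HCl → 2 NaCl + H2O + CO2
n(HCl) per titration = 0.0355 × 0.138 = 4.90 × 10^-3 mol
From the 1:2 ratio, n(Na2CO3) in each aliquot = 1/2 × 4.90 × 10^-3 = 2.45 × 10^-3 mol
n(Na2CO3) in the whole flask = 2.45 × 10^-3 × 200.0/25.0 = 0.0196 mol
mass of Na2CO3 = 0.0196 × 105.99 = 2.08 g
% Na2CO3 = 2.08 / 3.16 × 100 = 65.7 %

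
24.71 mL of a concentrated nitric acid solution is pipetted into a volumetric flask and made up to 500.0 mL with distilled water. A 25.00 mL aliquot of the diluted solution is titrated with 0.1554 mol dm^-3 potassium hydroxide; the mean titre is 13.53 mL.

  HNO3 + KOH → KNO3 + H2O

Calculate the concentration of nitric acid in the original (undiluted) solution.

n(KOH) = 0.01353 × 0.1554 = 2.103 × 10^-3 mol
n(HNO3) in the aliquot = 2.103 × 10^-3 mol (1:1 ratio)
[HNO3]_dilute = 2.103 × 10^-3 / 0.02500 = 0.08410 mol/L
Dilution factor = 500.0 / 24.71 = 20.23
[HNO3]_stock = 0.08410 × 20.23 = 1.702 mol/L

1.702 mol/L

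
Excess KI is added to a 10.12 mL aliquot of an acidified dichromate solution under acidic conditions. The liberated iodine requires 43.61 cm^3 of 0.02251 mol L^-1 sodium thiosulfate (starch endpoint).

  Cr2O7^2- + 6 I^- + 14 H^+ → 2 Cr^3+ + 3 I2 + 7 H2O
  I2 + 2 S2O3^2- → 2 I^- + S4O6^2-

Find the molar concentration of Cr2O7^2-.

n(S2O3^2-) = 0.04361 × 0.02251 = 9.817 × 10^-4 mol
n(I2) = n(S2O3^2-)/2 = 4.908 × 10^-4 mol
From the 1:3 ratio, n(Cr2O7^2-) in the aliquot = 1/3 × 4.908 × 10^-4 = 1.636 × 10^-4 mol
[Cr2O7^2-] = 1.636 × 10^-4 / 0.01012 = 0.01617 mol/L

0.01617 mol/L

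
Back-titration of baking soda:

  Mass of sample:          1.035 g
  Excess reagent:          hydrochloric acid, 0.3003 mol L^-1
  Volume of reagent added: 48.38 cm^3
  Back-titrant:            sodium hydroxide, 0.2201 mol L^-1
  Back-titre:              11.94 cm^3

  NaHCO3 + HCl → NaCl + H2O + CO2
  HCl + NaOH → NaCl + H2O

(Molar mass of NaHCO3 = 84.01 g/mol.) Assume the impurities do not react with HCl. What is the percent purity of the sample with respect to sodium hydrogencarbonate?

n(HCl) added = 0.04838 × 0.3003 = 0.01453 mol
n(NaOH) used in back-titration = 0.01194 × 0.2201 = 2.628 × 10^-3 mol
n(HCl) left over = 2.628 × 10^-3 mol (1:1 ratio)
n(HCl) consumed by analyte = 0.01453 − 2.628 × 10^-3 = 0.01190 mol
n(NaHCO3) = 0.01190 mol (1:1 ratio)
mass of NaHCO3 = 0.01190 × 84.01 = 0.9998 g
% NaHCO3 = 0.9998 / 1.035 × 100 = 96.60 %

96.60 %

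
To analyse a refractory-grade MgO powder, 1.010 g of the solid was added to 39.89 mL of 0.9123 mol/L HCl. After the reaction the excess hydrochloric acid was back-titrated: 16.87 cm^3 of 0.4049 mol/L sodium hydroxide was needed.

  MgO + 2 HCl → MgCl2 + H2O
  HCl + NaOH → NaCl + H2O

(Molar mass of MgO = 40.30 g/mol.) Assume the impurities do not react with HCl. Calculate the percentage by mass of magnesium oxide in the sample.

n(HCl) added = 0.03989 × 0.9123 = 0.03639 mol
n(NaOH) used in back-titration = 0.01687 × 0.4049 = 6.831 × 10^-3 mol
n(HCl) left over = 6.831 × 10^-3 mol (1:1 ratio)
n(HCl) consumed by analyte = 0.03639 − 6.831 × 10^-3 = 0.02956 mol
From the 1:2 ratio, n(MgO) = 1/2 × 0.02956 = 0.01478 mol
mass of MgO = 0.01478 × 40.30 = 0.5957 g
% MgO = 0.5957 / 1.010 × 100 = 58.98 %

58.98 %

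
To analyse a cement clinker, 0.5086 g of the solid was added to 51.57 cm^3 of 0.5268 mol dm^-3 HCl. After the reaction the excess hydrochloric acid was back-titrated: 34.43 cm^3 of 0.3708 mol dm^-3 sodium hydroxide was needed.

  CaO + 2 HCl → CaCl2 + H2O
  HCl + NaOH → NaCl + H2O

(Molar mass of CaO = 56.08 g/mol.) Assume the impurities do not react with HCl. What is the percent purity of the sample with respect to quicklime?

n(HCl) added = 0.05157 × 0.5268 = 0.02717 mol
n(NaOH) used in back-titration = 0.03443 × 0.3708 = 0.01277 mol
n(HCl) left over = 0.01277 mol (1:1 ratio)
n(HCl) consumed by analyte = 0.02717 − 0.01277 = 0.01440 mol
From the 1:2 ratio, n(CaO) = 1/2 × 0.01440 = 7.200 × 10^-3 mol
mass of CaO = 7.200 × 10^-3 × 56.08 = 0.4038 g
% CaO = 0.4038 / 0.5086 × 100 = 79.39 %

79.39 %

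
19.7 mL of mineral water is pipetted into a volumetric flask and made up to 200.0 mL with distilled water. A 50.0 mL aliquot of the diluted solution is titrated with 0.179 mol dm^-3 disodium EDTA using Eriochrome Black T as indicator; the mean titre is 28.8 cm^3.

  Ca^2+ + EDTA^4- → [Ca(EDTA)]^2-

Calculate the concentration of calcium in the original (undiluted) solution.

1.05 mol/L

n(EDTA) = 0.0288 × 0.179 = 5.16 × 10^-3 mol
n(Ca2+) in the aliquot = 5.16 × 10^-3 mol (1:1 ratio)
[Ca2+]_dilute = 5.16 × 10^-3 / 0.0500 = 0.103 mol/L
Dilution factor = 200.0 / 19.7 = 10.15
[Ca2+]_stock = 0.103 × 10.15 = 1.05 mol/L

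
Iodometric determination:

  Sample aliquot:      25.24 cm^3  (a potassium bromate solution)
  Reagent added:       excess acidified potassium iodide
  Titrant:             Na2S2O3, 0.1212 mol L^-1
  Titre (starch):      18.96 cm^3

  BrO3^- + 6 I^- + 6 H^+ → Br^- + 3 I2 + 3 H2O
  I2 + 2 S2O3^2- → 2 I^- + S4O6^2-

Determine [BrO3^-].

n(S2O3^2-) = 0.01896 × 0.1212 = 2.298 × 10^-3 mol
n(I2) = n(S2O3^2-)/2 = 1.149 × 10^-3 mol
From the 1:3 ratio, n(BrO3^-) in the aliquot = 1/3 × 1.149 × 10^-3 = 3.830 × 10^-4 mol
[BrO3^-] = 3.830 × 10^-4 / 0.02524 = 0.01517 mol/L

0.01517 mol/L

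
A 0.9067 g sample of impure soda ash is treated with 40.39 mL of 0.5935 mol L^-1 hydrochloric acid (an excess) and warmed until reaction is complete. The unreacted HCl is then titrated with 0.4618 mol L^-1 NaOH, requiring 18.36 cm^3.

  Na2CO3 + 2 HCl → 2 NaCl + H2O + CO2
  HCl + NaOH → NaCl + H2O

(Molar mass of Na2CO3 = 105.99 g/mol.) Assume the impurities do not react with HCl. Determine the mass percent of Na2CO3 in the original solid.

n(HCl) added = 0.04039 × 0.5935 = 0.02397 mol
n(NaOH) used in back-titration = 0.01836 × 0.4618 = 8.479 × 10^-3 mol
n(HCl) left over = 8.479 × 10^-3 mol (1:1 ratio)
n(HCl) consumed by analyte = 0.02397 − 8.479 × 10^-3 = 0.01549 mol
From the 1:2 ratio, n(Na2CO3) = 1/2 × 0.01549 = 7.746 × 10^-3 mol
mass of Na2CO3 = 7.746 × 10^-3 × 105.99 = 0.8210 g
% Na2CO3 = 0.8210 / 0.9067 × 100 = 90.55 %

90.55 %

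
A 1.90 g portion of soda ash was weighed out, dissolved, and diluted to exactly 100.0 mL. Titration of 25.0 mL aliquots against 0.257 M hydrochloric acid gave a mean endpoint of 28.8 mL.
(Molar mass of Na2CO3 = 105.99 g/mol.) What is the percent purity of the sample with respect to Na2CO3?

82.6 %

Na2CO3 + 2 HCl → 2 NaCl + H2O + CO2
n(HCl) per titration = 0.0288 × 0.257 = 7.40 × 10^-3 mol
From the 1:2 ratio, n(Na2CO3) in each aliquot = 1/2 × 7.40 × 10^-3 = 3.70 × 10^-3 mol
n(Na2CO3) in the whole flask = 3.70 × 10^-3 × 100.0/25.0 = 0.0148 mol
mass of Na2CO3 = 0.0148 × 105.99 = 1.57 g
% Na2CO3 = 1.57 / 1.90 × 100 = 82.6 %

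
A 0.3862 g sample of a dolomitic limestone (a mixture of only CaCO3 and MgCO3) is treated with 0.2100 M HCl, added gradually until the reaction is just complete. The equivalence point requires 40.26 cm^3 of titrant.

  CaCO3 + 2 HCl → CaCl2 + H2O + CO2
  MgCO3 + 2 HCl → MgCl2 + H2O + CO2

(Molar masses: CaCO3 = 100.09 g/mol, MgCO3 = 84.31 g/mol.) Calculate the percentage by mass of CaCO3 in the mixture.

48.94 %

n(HCl) = 0.04026 × 0.2100 = 8.455 × 10^-3 mol
Let x = n(CaCO3), y = n(MgCO3).
Titrant: 2x + 2y = 8.455 × 10^-3;  mass: 100.09x + 84.31y = 0.3862
Solving, x = 1.888 × 10^-3 mol, y = 2.339 × 10^-3 mol
mass of CaCO3 = 1.888 × 10^-3 × 100.09 = 0.1890 g
% CaCO3 = 0.1890 / 0.3862 × 100 = 48.94 %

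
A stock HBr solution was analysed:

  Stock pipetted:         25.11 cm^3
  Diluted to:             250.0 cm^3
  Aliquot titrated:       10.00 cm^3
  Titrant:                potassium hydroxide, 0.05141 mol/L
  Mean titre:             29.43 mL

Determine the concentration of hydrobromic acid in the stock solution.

1.506 mol/L

HBr + KOH → KBr + H2O
n(KOH) = 0.02943 × 0.05141 = 1.513 × 10^-3 mol
n(HBr) in the aliquot = 1.513 × 10^-3 mol (1:1 ratio)
[HBr]_dilute = 1.513 × 10^-3 / 0.01000 = 0.1513 mol/L
Dilution factor = 250.0 / 25.11 = 9.956
[HBr]_stock = 0.1513 × 9.956 = 1.506 mol/L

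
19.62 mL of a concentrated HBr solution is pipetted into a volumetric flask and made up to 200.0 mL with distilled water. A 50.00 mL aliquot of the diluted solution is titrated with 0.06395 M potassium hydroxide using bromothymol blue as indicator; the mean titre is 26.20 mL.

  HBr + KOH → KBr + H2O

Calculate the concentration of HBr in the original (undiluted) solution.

0.3416 M

n(KOH) = 0.02620 × 0.06395 = 1.675 × 10^-3 mol
n(HBr) in the aliquot = 1.675 × 10^-3 mol (1:1 ratio)
[HBr]_dilute = 1.675 × 10^-3 / 0.05000 = 0.03351 mol/L
Dilution factor = 200.0 / 19.62 = 10.19
[HBr]_stock = 0.03351 × 10.19 = 0.3416 mol/L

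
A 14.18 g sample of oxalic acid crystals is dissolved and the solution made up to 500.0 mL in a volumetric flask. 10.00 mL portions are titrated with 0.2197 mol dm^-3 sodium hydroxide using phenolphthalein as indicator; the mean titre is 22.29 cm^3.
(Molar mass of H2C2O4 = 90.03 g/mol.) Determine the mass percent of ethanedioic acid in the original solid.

H2C2O4 + 2 NaOH → Na2C2O4 + 2 H2O
n(NaOH) per titration = 0.02229 × 0.2197 = 4.897 × 10^-3 mol
From the 1:2 ratio, n(H2C2O4) in each aliquot = 1/2 × 4.897 × 10^-3 = 2.449 × 10^-3 mol
n(H2C2O4) in the whole flask = 2.449 × 10^-3 × 500.0/10.00 = 0.1224 mol
mass of H2C2O4 = 0.1224 × 90.03 = 11.02 g
% H2C2O4 = 11.02 / 14.18 × 100 = 77.73 %

77.73 %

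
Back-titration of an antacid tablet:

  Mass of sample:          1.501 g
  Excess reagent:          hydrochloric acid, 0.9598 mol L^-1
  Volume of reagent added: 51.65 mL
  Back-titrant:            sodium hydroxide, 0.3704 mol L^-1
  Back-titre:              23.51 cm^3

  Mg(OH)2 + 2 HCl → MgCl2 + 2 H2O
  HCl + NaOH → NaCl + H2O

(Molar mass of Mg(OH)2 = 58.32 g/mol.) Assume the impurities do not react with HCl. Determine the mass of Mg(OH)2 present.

1.192 g

n(HCl) added = 0.05165 × 0.9598 = 0.04957 mol
n(NaOH) used in back-titration = 0.02351 × 0.3704 = 8.708 × 10^-3 mol
n(HCl) left over = 8.708 × 10^-3 mol (1:1 ratio)
n(HCl) consumed by analyte = 0.04957 − 8.708 × 10^-3 = 0.04087 mol
From the 1:2 ratio, n(Mg(OH)2) = 1/2 × 0.04087 = 0.02043 mol
mass of Mg(OH)2 = 0.02043 × 58.32 = 1.192 g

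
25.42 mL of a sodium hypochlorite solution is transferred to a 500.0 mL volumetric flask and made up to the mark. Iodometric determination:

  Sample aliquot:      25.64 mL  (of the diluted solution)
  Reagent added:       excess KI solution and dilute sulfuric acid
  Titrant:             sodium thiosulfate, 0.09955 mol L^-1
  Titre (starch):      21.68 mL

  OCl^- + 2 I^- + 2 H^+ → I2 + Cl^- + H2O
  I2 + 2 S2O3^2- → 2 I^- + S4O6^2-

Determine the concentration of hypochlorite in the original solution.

n(S2O3^2-) = 0.02168 × 0.09955 = 2.158 × 10^-3 mol
n(I2) = n(S2O3^2-)/2 = 1.079 × 10^-3 mol
n(OCl^-) in the aliquot = 1.079 × 10^-3 mol (1:1 ratio)
[OCl^-]_dilute = 1.079 × 10^-3 / 0.02564 = 0.04209 mol/L
[OCl^-]_original = 0.04209 × 500.0/25.42 = 0.8278 mol/L

0.8278 mol/L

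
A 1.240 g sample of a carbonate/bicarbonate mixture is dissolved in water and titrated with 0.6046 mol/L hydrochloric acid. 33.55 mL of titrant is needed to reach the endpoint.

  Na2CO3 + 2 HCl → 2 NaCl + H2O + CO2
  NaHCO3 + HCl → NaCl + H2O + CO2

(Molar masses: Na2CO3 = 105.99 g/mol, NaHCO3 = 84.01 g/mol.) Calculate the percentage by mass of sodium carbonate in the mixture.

63.95 %

n(HCl) = 0.03355 × 0.6046 = 0.02028 mol
Let x = n(Na2CO3), y = n(NaHCO3).
Titrant: 2x + 1y = 0.02028;  mass: 105.99x + 84.01y = 1.240
Solving, x = 7.482 × 10^-3 mol, y = 5.321 × 10^-3 mol
mass of Na2CO3 = 7.482 × 10^-3 × 105.99 = 0.7930 g
% Na2CO3 = 0.7930 / 1.240 × 100 = 63.95 %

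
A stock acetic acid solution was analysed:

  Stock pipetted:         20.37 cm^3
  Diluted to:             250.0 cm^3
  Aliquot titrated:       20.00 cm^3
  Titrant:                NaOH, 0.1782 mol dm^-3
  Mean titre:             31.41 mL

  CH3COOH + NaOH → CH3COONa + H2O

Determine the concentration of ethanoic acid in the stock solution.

n(NaOH) = 0.03141 × 0.1782 = 5.597 × 10^-3 mol
n(CH3COOH) in the aliquot = 5.597 × 10^-3 mol (1:1 ratio)
[CH3COOH]_dilute = 5.597 × 10^-3 / 0.02000 = 0.2799 mol/L
Dilution factor = 250.0 / 20.37 = 12.27
[CH3COOH]_stock = 0.2799 × 12.27 = 3.435 mol/L

3.435 mol/L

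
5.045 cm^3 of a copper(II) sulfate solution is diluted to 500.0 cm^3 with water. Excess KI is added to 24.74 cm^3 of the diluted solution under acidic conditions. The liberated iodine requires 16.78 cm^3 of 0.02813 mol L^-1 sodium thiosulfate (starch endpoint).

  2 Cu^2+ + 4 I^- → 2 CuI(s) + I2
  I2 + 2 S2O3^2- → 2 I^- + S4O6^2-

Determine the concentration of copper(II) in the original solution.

n(S2O3^2-) = 0.01678 × 0.02813 = 4.720 × 10^-4 mol
n(I2) = n(S2O3^2-)/2 = 2.360 × 10^-4 mol
From the 2:1 ratio, n(Cu2+) in the aliquot = 2/1 × 2.360 × 10^-4 = 4.720 × 10^-4 mol
[Cu2+]_dilute = 4.720 × 10^-4 / 0.02474 = 0.01908 mol/L
[Cu2+]_original = 0.01908 × 500.0/5.045 = 1.891 mol/L

1.891 mol/L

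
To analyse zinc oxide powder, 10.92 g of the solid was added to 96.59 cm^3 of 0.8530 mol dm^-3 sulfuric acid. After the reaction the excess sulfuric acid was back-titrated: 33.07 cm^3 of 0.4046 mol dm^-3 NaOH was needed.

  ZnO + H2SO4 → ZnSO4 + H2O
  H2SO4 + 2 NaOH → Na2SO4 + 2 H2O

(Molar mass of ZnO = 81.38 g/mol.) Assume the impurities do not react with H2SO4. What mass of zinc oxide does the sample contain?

6.161 g

n(H2SO4) added = 0.09659 × 0.8530 = 0.08239 mol
n(NaOH) used in back-titration = 0.03307 × 0.4046 = 0.01338 mol
From the 1:2 ratio, n(H2SO4) left over = 1/2 × 0.01338 = 6.690 × 10^-3 mol
n(H2SO4) consumed by analyte = 0.08239 − 6.690 × 10^-3 = 0.07570 mol
n(ZnO) = 0.07570 mol (1:1 ratio)
mass of ZnO = 0.07570 × 81.38 = 6.161 g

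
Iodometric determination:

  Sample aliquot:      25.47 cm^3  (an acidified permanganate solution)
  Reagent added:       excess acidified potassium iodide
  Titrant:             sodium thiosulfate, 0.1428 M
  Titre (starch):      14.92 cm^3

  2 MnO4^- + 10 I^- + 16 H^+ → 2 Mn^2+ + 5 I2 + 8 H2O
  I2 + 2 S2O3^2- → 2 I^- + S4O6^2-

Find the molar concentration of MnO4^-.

n(S2O3^2-) = 0.01492 × 0.1428 = 2.131 × 10^-3 mol
n(I2) = n(S2O3^2-)/2 = 1.065 × 10^-3 mol
From the 2:5 ratio, n(MnO4^-) in the aliquot = 2/5 × 1.065 × 10^-3 = 4.261 × 10^-4 mol
[MnO4^-] = 4.261 × 10^-4 / 0.02547 = 0.01673 mol/L

0.01673 M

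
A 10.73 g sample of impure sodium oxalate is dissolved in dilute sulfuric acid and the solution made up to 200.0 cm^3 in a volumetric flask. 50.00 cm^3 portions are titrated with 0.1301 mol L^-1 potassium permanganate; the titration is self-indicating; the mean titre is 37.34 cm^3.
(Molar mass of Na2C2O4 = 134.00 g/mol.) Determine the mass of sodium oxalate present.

2 MnO4^- + 5 C2O4^2- + 16 H^+ → 2 Mn^2+ + 10 CO2 + 8 H2O
n(KMnO4) per titration = 0.03734 × 0.1301 = 4.858 × 10^-3 mol
From the 5:2 ratio, n(Na2C2O4) in each aliquot = 5/2 × 4.858 × 10^-3 = 0.01214 mol
n(Na2C2O4) in the whole flask = 0.01214 × 200.0/50.00 = 0.04858 mol
mass of Na2C2O4 = 0.04858 × 134.00 = 6.510 g

6.510 g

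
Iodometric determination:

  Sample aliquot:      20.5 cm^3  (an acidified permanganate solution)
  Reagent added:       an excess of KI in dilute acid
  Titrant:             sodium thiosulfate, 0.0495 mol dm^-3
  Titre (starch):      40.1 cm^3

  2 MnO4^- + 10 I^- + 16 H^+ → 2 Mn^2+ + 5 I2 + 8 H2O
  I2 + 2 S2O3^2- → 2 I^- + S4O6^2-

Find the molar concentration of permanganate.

0.0194 mol/L

n(S2O3^2-) = 0.0401 × 0.0495 = 1.98 × 10^-3 mol
n(I2) = n(S2O3^2-)/2 = 9.92 × 10^-4 mol
From the 2:5 ratio, n(MnO4^-) in the aliquot = 2/5 × 9.92 × 10^-4 = 3.97 × 10^-4 mol
[MnO4^-] = 3.97 × 10^-4 / 0.0205 = 0.0194 mol/L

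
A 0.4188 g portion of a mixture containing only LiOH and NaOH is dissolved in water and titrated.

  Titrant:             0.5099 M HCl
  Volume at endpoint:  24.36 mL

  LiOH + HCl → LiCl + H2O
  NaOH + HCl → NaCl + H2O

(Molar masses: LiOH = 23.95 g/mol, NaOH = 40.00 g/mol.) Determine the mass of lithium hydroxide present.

0.1165 g

n(HCl) = 0.02436 × 0.5099 = 0.01242 mol
Let x = n(LiOH), y = n(NaOH).
Titrant: 1x + 1y = 0.01242;  mass: 23.95x + 40.00y = 0.4188
Solving, x = 4.863 × 10^-3 mol, y = 7.558 × 10^-3 mol
mass of LiOH = 4.863 × 10^-3 × 23.95 = 0.1165 g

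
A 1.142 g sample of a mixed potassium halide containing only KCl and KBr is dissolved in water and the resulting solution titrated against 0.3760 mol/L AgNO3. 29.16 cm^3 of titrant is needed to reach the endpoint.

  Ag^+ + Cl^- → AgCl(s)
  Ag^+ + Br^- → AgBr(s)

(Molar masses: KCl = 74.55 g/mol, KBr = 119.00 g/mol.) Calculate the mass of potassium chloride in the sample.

0.2729 g

n(AgNO3) = 0.02916 × 0.3760 = 0.01096 mol
Let x = n(KCl), y = n(KBr).
Titrant: 1x + 1y = 0.01096;  mass: 74.55x + 119.00y = 1.142
Solving, x = 3.661 × 10^-3 mol, y = 7.303 × 10^-3 mol
mass of KCl = 3.661 × 10^-3 × 74.55 = 0.2729 g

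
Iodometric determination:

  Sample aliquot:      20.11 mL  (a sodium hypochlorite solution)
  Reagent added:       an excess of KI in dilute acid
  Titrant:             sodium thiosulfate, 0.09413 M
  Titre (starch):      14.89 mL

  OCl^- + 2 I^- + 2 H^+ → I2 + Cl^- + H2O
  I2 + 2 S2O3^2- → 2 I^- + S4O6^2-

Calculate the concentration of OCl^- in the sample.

n(S2O3^2-) = 0.01489 × 0.09413 = 1.402 × 10^-3 mol
n(I2) = n(S2O3^2-)/2 = 7.008 × 10^-4 mol
n(OCl^-) in the aliquot = 7.008 × 10^-4 mol (1:1 ratio)
[OCl^-] = 7.008 × 10^-4 / 0.02011 = 0.03485 mol/L

0.03485 M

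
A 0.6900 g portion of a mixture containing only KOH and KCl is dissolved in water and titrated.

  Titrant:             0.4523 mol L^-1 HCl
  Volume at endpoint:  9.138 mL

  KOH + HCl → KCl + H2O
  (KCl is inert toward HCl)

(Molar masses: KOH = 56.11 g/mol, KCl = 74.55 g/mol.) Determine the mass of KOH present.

n(HCl) = 0.009138 × 0.4523 = 4.133 × 10^-3 mol
Let x = n(KOH), y = n(KCl).
Titrant: 1x = 4.133 × 10^-3;  mass: 56.11x + 74.55y = 0.6900
Solving, x = 4.133 × 10^-3 mol, y = 6.145 × 10^-3 mol
mass of KOH = 4.133 × 10^-3 × 56.11 = 0.2319 g

0.2319 g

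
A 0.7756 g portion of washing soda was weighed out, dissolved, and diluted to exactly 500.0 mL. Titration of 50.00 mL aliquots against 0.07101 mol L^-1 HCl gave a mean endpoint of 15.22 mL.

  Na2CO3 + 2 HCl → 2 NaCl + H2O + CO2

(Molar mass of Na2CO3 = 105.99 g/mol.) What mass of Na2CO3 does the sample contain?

0.5728 g

n(HCl) per titration = 0.01522 × 0.07101 = 1.081 × 10^-3 mol
From the 1:2 ratio, n(Na2CO3) in each aliquot = 1/2 × 1.081 × 10^-3 = 5.404 × 10^-4 mol
n(Na2CO3) in the whole flask = 5.404 × 10^-4 × 500.0/50.00 = 5.404 × 10^-3 mol
mass of Na2CO3 = 5.404 × 10^-3 × 105.99 = 0.5728 g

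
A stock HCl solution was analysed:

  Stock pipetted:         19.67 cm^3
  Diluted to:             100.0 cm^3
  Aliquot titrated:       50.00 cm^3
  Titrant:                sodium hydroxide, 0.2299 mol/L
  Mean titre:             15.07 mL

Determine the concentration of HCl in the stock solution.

HCl + NaOH → NaCl + H2O
n(NaOH) = 0.01507 × 0.2299 = 3.465 × 10^-3 mol
n(HCl) in the aliquot = 3.465 × 10^-3 mol (1:1 ratio)
[HCl]_dilute = 3.465 × 10^-3 / 0.05000 = 0.06929 mol/L
Dilution factor = 100.0 / 19.67 = 5.084
[HCl]_stock = 0.06929 × 5.084 = 0.3523 mol/L

0.3523 mol/L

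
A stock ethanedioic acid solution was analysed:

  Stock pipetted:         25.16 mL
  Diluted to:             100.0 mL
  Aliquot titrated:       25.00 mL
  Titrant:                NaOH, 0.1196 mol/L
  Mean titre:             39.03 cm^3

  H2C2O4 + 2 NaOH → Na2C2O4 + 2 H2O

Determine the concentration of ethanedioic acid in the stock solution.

0.3711 mol/L

n(NaOH) = 0.03903 × 0.1196 = 4.668 × 10^-3 mol
From the 1:2 ratio, n(H2C2O4) in the aliquot = 1/2 × 4.668 × 10^-3 = 2.334 × 10^-3 mol
[H2C2O4]_dilute = 2.334 × 10^-3 / 0.02500 = 0.09336 mol/L
Dilution factor = 100.0 / 25.16 = 3.975
[H2C2O4]_stock = 0.09336 × 3.975 = 0.3711 mol/L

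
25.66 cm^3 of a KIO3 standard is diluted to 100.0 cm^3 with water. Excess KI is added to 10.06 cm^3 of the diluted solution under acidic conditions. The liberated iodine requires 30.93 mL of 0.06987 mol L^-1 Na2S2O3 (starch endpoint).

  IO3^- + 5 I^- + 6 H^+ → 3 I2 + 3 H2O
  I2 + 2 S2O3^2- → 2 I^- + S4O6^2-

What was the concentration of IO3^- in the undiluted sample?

n(S2O3^2-) = 0.03093 × 0.06987 = 2.161 × 10^-3 mol
n(I2) = n(S2O3^2-)/2 = 1.081 × 10^-3 mol
From the 1:3 ratio, n(IO3^-) in the aliquot = 1/3 × 1.081 × 10^-3 = 3.602 × 10^-4 mol
[IO3^-]_dilute = 3.602 × 10^-4 / 0.01006 = 0.03580 mol/L
[IO3^-]_original = 0.03580 × 100.0/25.66 = 0.1395 mol/L

0.1395 mol/L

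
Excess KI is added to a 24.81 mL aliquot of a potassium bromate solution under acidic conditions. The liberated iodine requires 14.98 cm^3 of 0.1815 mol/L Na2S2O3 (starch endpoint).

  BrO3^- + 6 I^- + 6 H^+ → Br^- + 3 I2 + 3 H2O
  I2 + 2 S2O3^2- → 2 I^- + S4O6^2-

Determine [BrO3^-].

0.01826 mol/L

n(S2O3^2-) = 0.01498 × 0.1815 = 2.719 × 10^-3 mol
n(I2) = n(S2O3^2-)/2 = 1.359 × 10^-3 mol
From the 1:3 ratio, n(BrO3^-) in the aliquot = 1/3 × 1.359 × 10^-3 = 4.531 × 10^-4 mol
[BrO3^-] = 4.531 × 10^-4 / 0.02481 = 0.01826 mol/L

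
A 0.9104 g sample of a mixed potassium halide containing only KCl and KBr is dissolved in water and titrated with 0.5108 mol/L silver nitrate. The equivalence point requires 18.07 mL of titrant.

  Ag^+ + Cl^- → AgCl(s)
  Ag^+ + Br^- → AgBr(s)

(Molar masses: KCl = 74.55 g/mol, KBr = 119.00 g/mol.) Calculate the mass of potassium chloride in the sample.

n(AgNO3) = 0.01807 × 0.5108 = 9.230 × 10^-3 mol
Let x = n(KCl), y = n(KBr).
Titrant: 1x + 1y = 9.230 × 10^-3;  mass: 74.55x + 119.00y = 0.9104
Solving, x = 4.229 × 10^-3 mol, y = 5.001 × 10^-3 mol
mass of KCl = 4.229 × 10^-3 × 74.55 = 0.3153 g

0.3153 g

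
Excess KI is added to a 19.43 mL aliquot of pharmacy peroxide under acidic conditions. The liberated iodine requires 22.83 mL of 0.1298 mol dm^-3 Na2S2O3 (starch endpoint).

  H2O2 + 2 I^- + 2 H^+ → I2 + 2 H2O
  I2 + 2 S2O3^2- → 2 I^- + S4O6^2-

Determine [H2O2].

n(S2O3^2-) = 0.02283 × 0.1298 = 2.963 × 10^-3 mol
n(I2) = n(S2O3^2-)/2 = 1.482 × 10^-3 mol
n(H2O2) in the aliquot = 1.482 × 10^-3 mol (1:1 ratio)
[H2O2] = 1.482 × 10^-3 / 0.01943 = 0.07626 mol/L

0.07626 mol/L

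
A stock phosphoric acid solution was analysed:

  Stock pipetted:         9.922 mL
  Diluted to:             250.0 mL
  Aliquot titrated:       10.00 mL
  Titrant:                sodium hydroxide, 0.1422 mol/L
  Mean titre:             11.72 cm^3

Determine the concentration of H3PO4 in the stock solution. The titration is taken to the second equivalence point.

H3PO4 + 2 NaOH → Na2HPO4 + 2 H2O
n(NaOH) = 0.01172 × 0.1422 = 1.667 × 10^-3 mol
From the 1:2 ratio, n(H3PO4) in the aliquot = 1/2 × 1.667 × 10^-3 = 8.333 × 10^-4 mol
[H3PO4]_dilute = 8.333 × 10^-4 / 0.01000 = 0.08333 mol/L
Dilution factor = 250.0 / 9.922 = 25.20
[H3PO4]_stock = 0.08333 × 25.20 = 2.100 mol/L

2.100 mol/L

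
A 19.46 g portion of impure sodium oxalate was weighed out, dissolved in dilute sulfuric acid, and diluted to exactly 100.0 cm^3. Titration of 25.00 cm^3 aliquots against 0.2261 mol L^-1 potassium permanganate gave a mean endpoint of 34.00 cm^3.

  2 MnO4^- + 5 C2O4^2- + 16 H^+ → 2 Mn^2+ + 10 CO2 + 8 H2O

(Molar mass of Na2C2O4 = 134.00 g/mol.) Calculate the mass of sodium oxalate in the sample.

n(KMnO4) per titration = 0.03400 × 0.2261 = 7.687 × 10^-3 mol
From the 5:2 ratio, n(Na2C2O4) in each aliquot = 5/2 × 7.687 × 10^-3 = 0.01922 mol
n(Na2C2O4) in the whole flask = 0.01922 × 100.0/25.00 = 0.07687 mol
mass of Na2C2O4 = 0.07687 × 134.00 = 10.30 g

10.30 g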